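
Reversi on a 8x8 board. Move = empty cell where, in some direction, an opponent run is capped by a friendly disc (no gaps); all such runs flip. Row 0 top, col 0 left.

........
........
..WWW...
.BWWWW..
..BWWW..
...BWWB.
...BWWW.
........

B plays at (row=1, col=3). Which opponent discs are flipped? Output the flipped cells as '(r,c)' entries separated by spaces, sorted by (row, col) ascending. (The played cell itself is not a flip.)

Answer: (2,2) (2,3) (3,3) (4,3)

Derivation:
Dir NW: first cell '.' (not opp) -> no flip
Dir N: first cell '.' (not opp) -> no flip
Dir NE: first cell '.' (not opp) -> no flip
Dir W: first cell '.' (not opp) -> no flip
Dir E: first cell '.' (not opp) -> no flip
Dir SW: opp run (2,2) capped by B -> flip
Dir S: opp run (2,3) (3,3) (4,3) capped by B -> flip
Dir SE: opp run (2,4) (3,5), next='.' -> no flip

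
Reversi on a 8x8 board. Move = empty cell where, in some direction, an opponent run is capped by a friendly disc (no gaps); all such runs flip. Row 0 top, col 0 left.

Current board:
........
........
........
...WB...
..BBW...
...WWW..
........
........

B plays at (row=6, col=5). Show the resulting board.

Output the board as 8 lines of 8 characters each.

Answer: ........
........
........
...WB...
..BBW...
...WBW..
.....B..
........

Derivation:
Place B at (6,5); scan 8 dirs for brackets.
Dir NW: opp run (5,4) capped by B -> flip
Dir N: opp run (5,5), next='.' -> no flip
Dir NE: first cell '.' (not opp) -> no flip
Dir W: first cell '.' (not opp) -> no flip
Dir E: first cell '.' (not opp) -> no flip
Dir SW: first cell '.' (not opp) -> no flip
Dir S: first cell '.' (not opp) -> no flip
Dir SE: first cell '.' (not opp) -> no flip
All flips: (5,4)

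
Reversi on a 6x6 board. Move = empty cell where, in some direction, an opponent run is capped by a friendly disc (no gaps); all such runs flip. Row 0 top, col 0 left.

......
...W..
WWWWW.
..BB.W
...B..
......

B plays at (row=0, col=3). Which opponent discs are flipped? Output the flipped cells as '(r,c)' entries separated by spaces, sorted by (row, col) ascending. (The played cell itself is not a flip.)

Answer: (1,3) (2,3)

Derivation:
Dir NW: edge -> no flip
Dir N: edge -> no flip
Dir NE: edge -> no flip
Dir W: first cell '.' (not opp) -> no flip
Dir E: first cell '.' (not opp) -> no flip
Dir SW: first cell '.' (not opp) -> no flip
Dir S: opp run (1,3) (2,3) capped by B -> flip
Dir SE: first cell '.' (not opp) -> no flip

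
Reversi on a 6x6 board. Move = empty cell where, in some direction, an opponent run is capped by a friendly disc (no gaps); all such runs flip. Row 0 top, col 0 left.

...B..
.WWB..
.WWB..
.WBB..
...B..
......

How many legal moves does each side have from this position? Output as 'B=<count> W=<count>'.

Answer: B=7 W=7

Derivation:
-- B to move --
(0,0): flips 2 -> legal
(0,1): flips 1 -> legal
(0,2): flips 2 -> legal
(1,0): flips 3 -> legal
(2,0): flips 2 -> legal
(3,0): flips 3 -> legal
(4,0): flips 2 -> legal
(4,1): no bracket -> illegal
(4,2): no bracket -> illegal
B mobility = 7
-- W to move --
(0,2): no bracket -> illegal
(0,4): flips 1 -> legal
(1,4): flips 1 -> legal
(2,4): flips 1 -> legal
(3,4): flips 3 -> legal
(4,1): no bracket -> illegal
(4,2): flips 1 -> legal
(4,4): flips 1 -> legal
(5,2): no bracket -> illegal
(5,3): no bracket -> illegal
(5,4): flips 2 -> legal
W mobility = 7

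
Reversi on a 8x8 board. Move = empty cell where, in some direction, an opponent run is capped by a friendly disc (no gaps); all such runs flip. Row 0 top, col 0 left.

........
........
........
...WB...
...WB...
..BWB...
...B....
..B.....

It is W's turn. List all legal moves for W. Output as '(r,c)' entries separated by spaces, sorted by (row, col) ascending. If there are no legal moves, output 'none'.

(2,3): no bracket -> illegal
(2,4): no bracket -> illegal
(2,5): flips 1 -> legal
(3,5): flips 2 -> legal
(4,1): no bracket -> illegal
(4,2): no bracket -> illegal
(4,5): flips 1 -> legal
(5,1): flips 1 -> legal
(5,5): flips 2 -> legal
(6,1): flips 1 -> legal
(6,2): no bracket -> illegal
(6,4): no bracket -> illegal
(6,5): flips 1 -> legal
(7,1): no bracket -> illegal
(7,3): flips 1 -> legal
(7,4): no bracket -> illegal

Answer: (2,5) (3,5) (4,5) (5,1) (5,5) (6,1) (6,5) (7,3)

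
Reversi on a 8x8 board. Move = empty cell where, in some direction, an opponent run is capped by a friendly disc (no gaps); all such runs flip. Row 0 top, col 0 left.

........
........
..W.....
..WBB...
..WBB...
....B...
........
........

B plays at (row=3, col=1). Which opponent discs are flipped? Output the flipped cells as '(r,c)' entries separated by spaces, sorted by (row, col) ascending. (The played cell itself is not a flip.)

Answer: (3,2)

Derivation:
Dir NW: first cell '.' (not opp) -> no flip
Dir N: first cell '.' (not opp) -> no flip
Dir NE: opp run (2,2), next='.' -> no flip
Dir W: first cell '.' (not opp) -> no flip
Dir E: opp run (3,2) capped by B -> flip
Dir SW: first cell '.' (not opp) -> no flip
Dir S: first cell '.' (not opp) -> no flip
Dir SE: opp run (4,2), next='.' -> no flip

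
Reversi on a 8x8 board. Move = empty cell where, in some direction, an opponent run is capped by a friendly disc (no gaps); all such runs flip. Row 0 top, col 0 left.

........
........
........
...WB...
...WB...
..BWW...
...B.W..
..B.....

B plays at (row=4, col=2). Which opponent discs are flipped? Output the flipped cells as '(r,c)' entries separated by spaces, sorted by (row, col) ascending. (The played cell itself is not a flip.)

Answer: (4,3)

Derivation:
Dir NW: first cell '.' (not opp) -> no flip
Dir N: first cell '.' (not opp) -> no flip
Dir NE: opp run (3,3), next='.' -> no flip
Dir W: first cell '.' (not opp) -> no flip
Dir E: opp run (4,3) capped by B -> flip
Dir SW: first cell '.' (not opp) -> no flip
Dir S: first cell 'B' (not opp) -> no flip
Dir SE: opp run (5,3), next='.' -> no flip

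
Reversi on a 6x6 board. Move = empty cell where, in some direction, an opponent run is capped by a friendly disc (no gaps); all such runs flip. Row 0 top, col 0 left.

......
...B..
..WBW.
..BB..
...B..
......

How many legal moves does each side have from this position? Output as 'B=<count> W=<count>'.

Answer: B=7 W=4

Derivation:
-- B to move --
(1,1): flips 1 -> legal
(1,2): flips 1 -> legal
(1,4): no bracket -> illegal
(1,5): flips 1 -> legal
(2,1): flips 1 -> legal
(2,5): flips 1 -> legal
(3,1): flips 1 -> legal
(3,4): no bracket -> illegal
(3,5): flips 1 -> legal
B mobility = 7
-- W to move --
(0,2): flips 1 -> legal
(0,3): no bracket -> illegal
(0,4): flips 1 -> legal
(1,2): no bracket -> illegal
(1,4): no bracket -> illegal
(2,1): no bracket -> illegal
(3,1): no bracket -> illegal
(3,4): no bracket -> illegal
(4,1): no bracket -> illegal
(4,2): flips 2 -> legal
(4,4): flips 1 -> legal
(5,2): no bracket -> illegal
(5,3): no bracket -> illegal
(5,4): no bracket -> illegal
W mobility = 4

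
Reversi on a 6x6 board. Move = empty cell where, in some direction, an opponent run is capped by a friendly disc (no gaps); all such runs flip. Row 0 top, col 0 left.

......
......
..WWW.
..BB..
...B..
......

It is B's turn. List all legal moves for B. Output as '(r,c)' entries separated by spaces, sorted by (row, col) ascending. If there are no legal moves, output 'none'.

(1,1): flips 1 -> legal
(1,2): flips 1 -> legal
(1,3): flips 1 -> legal
(1,4): flips 1 -> legal
(1,5): flips 1 -> legal
(2,1): no bracket -> illegal
(2,5): no bracket -> illegal
(3,1): no bracket -> illegal
(3,4): no bracket -> illegal
(3,5): no bracket -> illegal

Answer: (1,1) (1,2) (1,3) (1,4) (1,5)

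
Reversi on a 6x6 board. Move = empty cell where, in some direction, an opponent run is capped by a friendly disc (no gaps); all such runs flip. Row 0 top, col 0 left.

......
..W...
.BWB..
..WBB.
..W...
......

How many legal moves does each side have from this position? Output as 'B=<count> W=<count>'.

-- B to move --
(0,1): flips 1 -> legal
(0,2): no bracket -> illegal
(0,3): flips 1 -> legal
(1,1): flips 1 -> legal
(1,3): no bracket -> illegal
(3,1): flips 1 -> legal
(4,1): flips 1 -> legal
(4,3): flips 1 -> legal
(5,1): flips 1 -> legal
(5,2): no bracket -> illegal
(5,3): no bracket -> illegal
B mobility = 7
-- W to move --
(1,0): flips 1 -> legal
(1,1): no bracket -> illegal
(1,3): no bracket -> illegal
(1,4): flips 1 -> legal
(2,0): flips 1 -> legal
(2,4): flips 2 -> legal
(2,5): no bracket -> illegal
(3,0): flips 1 -> legal
(3,1): no bracket -> illegal
(3,5): flips 2 -> legal
(4,3): no bracket -> illegal
(4,4): flips 1 -> legal
(4,5): flips 2 -> legal
W mobility = 8

Answer: B=7 W=8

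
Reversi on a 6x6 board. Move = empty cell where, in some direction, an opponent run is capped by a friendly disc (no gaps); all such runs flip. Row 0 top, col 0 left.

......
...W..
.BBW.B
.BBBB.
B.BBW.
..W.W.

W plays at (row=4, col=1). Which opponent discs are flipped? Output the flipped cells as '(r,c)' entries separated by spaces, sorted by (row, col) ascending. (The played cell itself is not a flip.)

Answer: (3,2) (4,2) (4,3)

Derivation:
Dir NW: first cell '.' (not opp) -> no flip
Dir N: opp run (3,1) (2,1), next='.' -> no flip
Dir NE: opp run (3,2) capped by W -> flip
Dir W: opp run (4,0), next=edge -> no flip
Dir E: opp run (4,2) (4,3) capped by W -> flip
Dir SW: first cell '.' (not opp) -> no flip
Dir S: first cell '.' (not opp) -> no flip
Dir SE: first cell 'W' (not opp) -> no flip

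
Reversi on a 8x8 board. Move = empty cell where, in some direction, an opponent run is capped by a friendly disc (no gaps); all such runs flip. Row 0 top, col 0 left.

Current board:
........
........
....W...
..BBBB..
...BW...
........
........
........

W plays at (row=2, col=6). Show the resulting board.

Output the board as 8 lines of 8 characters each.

Place W at (2,6); scan 8 dirs for brackets.
Dir NW: first cell '.' (not opp) -> no flip
Dir N: first cell '.' (not opp) -> no flip
Dir NE: first cell '.' (not opp) -> no flip
Dir W: first cell '.' (not opp) -> no flip
Dir E: first cell '.' (not opp) -> no flip
Dir SW: opp run (3,5) capped by W -> flip
Dir S: first cell '.' (not opp) -> no flip
Dir SE: first cell '.' (not opp) -> no flip
All flips: (3,5)

Answer: ........
........
....W.W.
..BBBW..
...BW...
........
........
........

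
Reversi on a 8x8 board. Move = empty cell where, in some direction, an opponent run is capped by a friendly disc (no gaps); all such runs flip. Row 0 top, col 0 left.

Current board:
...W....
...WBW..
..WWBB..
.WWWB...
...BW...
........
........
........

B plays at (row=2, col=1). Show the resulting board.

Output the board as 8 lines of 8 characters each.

Answer: ...W....
...WBW..
.BBBBB..
.WBWB...
...BW...
........
........
........

Derivation:
Place B at (2,1); scan 8 dirs for brackets.
Dir NW: first cell '.' (not opp) -> no flip
Dir N: first cell '.' (not opp) -> no flip
Dir NE: first cell '.' (not opp) -> no flip
Dir W: first cell '.' (not opp) -> no flip
Dir E: opp run (2,2) (2,3) capped by B -> flip
Dir SW: first cell '.' (not opp) -> no flip
Dir S: opp run (3,1), next='.' -> no flip
Dir SE: opp run (3,2) capped by B -> flip
All flips: (2,2) (2,3) (3,2)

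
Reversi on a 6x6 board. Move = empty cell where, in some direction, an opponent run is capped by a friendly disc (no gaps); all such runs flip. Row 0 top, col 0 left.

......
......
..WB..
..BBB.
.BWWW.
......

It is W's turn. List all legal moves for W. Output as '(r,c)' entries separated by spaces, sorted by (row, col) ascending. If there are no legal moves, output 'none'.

Answer: (1,3) (2,1) (2,4) (2,5) (4,0)

Derivation:
(1,2): no bracket -> illegal
(1,3): flips 2 -> legal
(1,4): no bracket -> illegal
(2,1): flips 1 -> legal
(2,4): flips 3 -> legal
(2,5): flips 1 -> legal
(3,0): no bracket -> illegal
(3,1): no bracket -> illegal
(3,5): no bracket -> illegal
(4,0): flips 1 -> legal
(4,5): no bracket -> illegal
(5,0): no bracket -> illegal
(5,1): no bracket -> illegal
(5,2): no bracket -> illegal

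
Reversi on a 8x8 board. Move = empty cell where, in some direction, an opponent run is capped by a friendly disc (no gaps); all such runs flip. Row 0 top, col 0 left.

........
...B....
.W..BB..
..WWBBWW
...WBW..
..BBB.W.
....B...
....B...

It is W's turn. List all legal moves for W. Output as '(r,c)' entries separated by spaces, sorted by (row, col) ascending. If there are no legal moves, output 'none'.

Answer: (1,4) (1,5) (1,6) (2,3) (5,5) (6,1) (6,3) (6,5)

Derivation:
(0,2): no bracket -> illegal
(0,3): no bracket -> illegal
(0,4): no bracket -> illegal
(1,2): no bracket -> illegal
(1,4): flips 1 -> legal
(1,5): flips 3 -> legal
(1,6): flips 2 -> legal
(2,2): no bracket -> illegal
(2,3): flips 1 -> legal
(2,6): no bracket -> illegal
(4,1): no bracket -> illegal
(4,2): no bracket -> illegal
(4,6): no bracket -> illegal
(5,1): no bracket -> illegal
(5,5): flips 1 -> legal
(6,1): flips 1 -> legal
(6,2): no bracket -> illegal
(6,3): flips 2 -> legal
(6,5): flips 1 -> legal
(7,3): no bracket -> illegal
(7,5): no bracket -> illegal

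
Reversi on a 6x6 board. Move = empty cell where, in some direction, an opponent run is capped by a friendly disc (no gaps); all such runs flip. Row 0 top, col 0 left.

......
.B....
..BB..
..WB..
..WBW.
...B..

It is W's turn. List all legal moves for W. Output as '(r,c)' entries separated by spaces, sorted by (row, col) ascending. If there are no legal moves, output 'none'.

Answer: (0,0) (1,2) (1,4) (2,4) (3,4) (5,4)

Derivation:
(0,0): flips 3 -> legal
(0,1): no bracket -> illegal
(0,2): no bracket -> illegal
(1,0): no bracket -> illegal
(1,2): flips 1 -> legal
(1,3): no bracket -> illegal
(1,4): flips 1 -> legal
(2,0): no bracket -> illegal
(2,1): no bracket -> illegal
(2,4): flips 1 -> legal
(3,1): no bracket -> illegal
(3,4): flips 1 -> legal
(5,2): no bracket -> illegal
(5,4): flips 1 -> legal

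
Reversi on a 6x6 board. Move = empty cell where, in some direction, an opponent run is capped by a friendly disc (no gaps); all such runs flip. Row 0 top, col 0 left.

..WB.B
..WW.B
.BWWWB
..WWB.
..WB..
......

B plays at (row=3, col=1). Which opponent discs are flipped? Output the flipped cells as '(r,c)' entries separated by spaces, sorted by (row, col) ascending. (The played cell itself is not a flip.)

Answer: (3,2) (3,3)

Derivation:
Dir NW: first cell '.' (not opp) -> no flip
Dir N: first cell 'B' (not opp) -> no flip
Dir NE: opp run (2,2) (1,3), next='.' -> no flip
Dir W: first cell '.' (not opp) -> no flip
Dir E: opp run (3,2) (3,3) capped by B -> flip
Dir SW: first cell '.' (not opp) -> no flip
Dir S: first cell '.' (not opp) -> no flip
Dir SE: opp run (4,2), next='.' -> no flip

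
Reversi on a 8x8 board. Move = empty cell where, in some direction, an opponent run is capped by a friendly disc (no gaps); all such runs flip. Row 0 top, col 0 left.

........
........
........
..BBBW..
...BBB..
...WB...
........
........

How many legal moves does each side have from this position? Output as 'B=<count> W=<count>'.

-- B to move --
(2,4): no bracket -> illegal
(2,5): flips 1 -> legal
(2,6): flips 1 -> legal
(3,6): flips 1 -> legal
(4,2): no bracket -> illegal
(4,6): no bracket -> illegal
(5,2): flips 1 -> legal
(6,2): flips 1 -> legal
(6,3): flips 1 -> legal
(6,4): no bracket -> illegal
B mobility = 6
-- W to move --
(2,1): no bracket -> illegal
(2,2): no bracket -> illegal
(2,3): flips 2 -> legal
(2,4): no bracket -> illegal
(2,5): no bracket -> illegal
(3,1): flips 3 -> legal
(3,6): no bracket -> illegal
(4,1): no bracket -> illegal
(4,2): no bracket -> illegal
(4,6): no bracket -> illegal
(5,2): no bracket -> illegal
(5,5): flips 2 -> legal
(5,6): no bracket -> illegal
(6,3): no bracket -> illegal
(6,4): no bracket -> illegal
(6,5): no bracket -> illegal
W mobility = 3

Answer: B=6 W=3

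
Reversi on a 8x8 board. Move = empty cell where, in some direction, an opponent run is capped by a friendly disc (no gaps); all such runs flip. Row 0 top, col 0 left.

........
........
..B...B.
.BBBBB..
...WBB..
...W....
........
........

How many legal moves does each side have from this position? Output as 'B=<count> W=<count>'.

Answer: B=5 W=5

Derivation:
-- B to move --
(4,2): flips 1 -> legal
(5,2): flips 1 -> legal
(5,4): flips 1 -> legal
(6,2): flips 1 -> legal
(6,3): flips 2 -> legal
(6,4): no bracket -> illegal
B mobility = 5
-- W to move --
(1,1): no bracket -> illegal
(1,2): no bracket -> illegal
(1,3): no bracket -> illegal
(1,5): no bracket -> illegal
(1,6): no bracket -> illegal
(1,7): flips 3 -> legal
(2,0): no bracket -> illegal
(2,1): flips 1 -> legal
(2,3): flips 1 -> legal
(2,4): no bracket -> illegal
(2,5): flips 1 -> legal
(2,7): no bracket -> illegal
(3,0): no bracket -> illegal
(3,6): no bracket -> illegal
(3,7): no bracket -> illegal
(4,0): no bracket -> illegal
(4,1): no bracket -> illegal
(4,2): no bracket -> illegal
(4,6): flips 2 -> legal
(5,4): no bracket -> illegal
(5,5): no bracket -> illegal
(5,6): no bracket -> illegal
W mobility = 5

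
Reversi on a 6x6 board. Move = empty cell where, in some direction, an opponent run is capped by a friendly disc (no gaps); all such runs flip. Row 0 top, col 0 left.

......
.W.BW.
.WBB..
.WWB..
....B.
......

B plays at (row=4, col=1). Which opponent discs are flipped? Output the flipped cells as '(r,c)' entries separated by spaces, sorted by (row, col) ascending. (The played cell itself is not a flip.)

Dir NW: first cell '.' (not opp) -> no flip
Dir N: opp run (3,1) (2,1) (1,1), next='.' -> no flip
Dir NE: opp run (3,2) capped by B -> flip
Dir W: first cell '.' (not opp) -> no flip
Dir E: first cell '.' (not opp) -> no flip
Dir SW: first cell '.' (not opp) -> no flip
Dir S: first cell '.' (not opp) -> no flip
Dir SE: first cell '.' (not opp) -> no flip

Answer: (3,2)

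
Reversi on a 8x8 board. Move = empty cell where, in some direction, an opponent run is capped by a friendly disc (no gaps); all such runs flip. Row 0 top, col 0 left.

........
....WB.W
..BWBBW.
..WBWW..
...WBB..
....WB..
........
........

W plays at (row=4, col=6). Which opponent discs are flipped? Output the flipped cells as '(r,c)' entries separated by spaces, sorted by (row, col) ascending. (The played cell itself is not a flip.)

Answer: (4,4) (4,5)

Derivation:
Dir NW: first cell 'W' (not opp) -> no flip
Dir N: first cell '.' (not opp) -> no flip
Dir NE: first cell '.' (not opp) -> no flip
Dir W: opp run (4,5) (4,4) capped by W -> flip
Dir E: first cell '.' (not opp) -> no flip
Dir SW: opp run (5,5), next='.' -> no flip
Dir S: first cell '.' (not opp) -> no flip
Dir SE: first cell '.' (not opp) -> no flip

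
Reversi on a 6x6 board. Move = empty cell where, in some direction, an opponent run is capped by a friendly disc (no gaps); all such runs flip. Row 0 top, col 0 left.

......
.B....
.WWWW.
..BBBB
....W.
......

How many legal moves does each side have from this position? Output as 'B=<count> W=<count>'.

Answer: B=9 W=6

Derivation:
-- B to move --
(1,0): flips 1 -> legal
(1,2): flips 2 -> legal
(1,3): flips 2 -> legal
(1,4): flips 2 -> legal
(1,5): flips 1 -> legal
(2,0): no bracket -> illegal
(2,5): no bracket -> illegal
(3,0): no bracket -> illegal
(3,1): flips 1 -> legal
(4,3): no bracket -> illegal
(4,5): no bracket -> illegal
(5,3): flips 1 -> legal
(5,4): flips 1 -> legal
(5,5): flips 1 -> legal
B mobility = 9
-- W to move --
(0,0): flips 1 -> legal
(0,1): flips 1 -> legal
(0,2): no bracket -> illegal
(1,0): no bracket -> illegal
(1,2): no bracket -> illegal
(2,0): no bracket -> illegal
(2,5): no bracket -> illegal
(3,1): no bracket -> illegal
(4,1): flips 1 -> legal
(4,2): flips 2 -> legal
(4,3): flips 2 -> legal
(4,5): flips 1 -> legal
W mobility = 6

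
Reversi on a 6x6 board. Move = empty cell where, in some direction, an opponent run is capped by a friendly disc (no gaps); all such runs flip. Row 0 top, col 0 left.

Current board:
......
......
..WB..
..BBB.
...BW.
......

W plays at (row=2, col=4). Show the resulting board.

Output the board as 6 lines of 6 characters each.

Answer: ......
......
..WWW.
..BBW.
...BW.
......

Derivation:
Place W at (2,4); scan 8 dirs for brackets.
Dir NW: first cell '.' (not opp) -> no flip
Dir N: first cell '.' (not opp) -> no flip
Dir NE: first cell '.' (not opp) -> no flip
Dir W: opp run (2,3) capped by W -> flip
Dir E: first cell '.' (not opp) -> no flip
Dir SW: opp run (3,3), next='.' -> no flip
Dir S: opp run (3,4) capped by W -> flip
Dir SE: first cell '.' (not opp) -> no flip
All flips: (2,3) (3,4)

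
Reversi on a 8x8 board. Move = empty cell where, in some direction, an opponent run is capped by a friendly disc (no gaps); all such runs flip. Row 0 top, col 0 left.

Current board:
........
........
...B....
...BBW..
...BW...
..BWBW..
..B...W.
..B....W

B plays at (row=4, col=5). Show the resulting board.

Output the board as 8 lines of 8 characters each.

Answer: ........
........
...B....
...BBW..
...BBB..
..BWBW..
..B...W.
..B....W

Derivation:
Place B at (4,5); scan 8 dirs for brackets.
Dir NW: first cell 'B' (not opp) -> no flip
Dir N: opp run (3,5), next='.' -> no flip
Dir NE: first cell '.' (not opp) -> no flip
Dir W: opp run (4,4) capped by B -> flip
Dir E: first cell '.' (not opp) -> no flip
Dir SW: first cell 'B' (not opp) -> no flip
Dir S: opp run (5,5), next='.' -> no flip
Dir SE: first cell '.' (not opp) -> no flip
All flips: (4,4)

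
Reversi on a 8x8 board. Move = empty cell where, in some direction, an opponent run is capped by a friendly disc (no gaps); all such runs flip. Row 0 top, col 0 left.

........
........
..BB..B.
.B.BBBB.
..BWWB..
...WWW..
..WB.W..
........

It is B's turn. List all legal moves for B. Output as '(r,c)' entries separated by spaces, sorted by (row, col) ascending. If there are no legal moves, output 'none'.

(3,2): no bracket -> illegal
(4,6): no bracket -> illegal
(5,1): no bracket -> illegal
(5,2): flips 1 -> legal
(5,6): no bracket -> illegal
(6,1): flips 1 -> legal
(6,4): flips 3 -> legal
(6,6): flips 2 -> legal
(7,1): flips 3 -> legal
(7,2): no bracket -> illegal
(7,3): no bracket -> illegal
(7,4): no bracket -> illegal
(7,5): flips 2 -> legal
(7,6): no bracket -> illegal

Answer: (5,2) (6,1) (6,4) (6,6) (7,1) (7,5)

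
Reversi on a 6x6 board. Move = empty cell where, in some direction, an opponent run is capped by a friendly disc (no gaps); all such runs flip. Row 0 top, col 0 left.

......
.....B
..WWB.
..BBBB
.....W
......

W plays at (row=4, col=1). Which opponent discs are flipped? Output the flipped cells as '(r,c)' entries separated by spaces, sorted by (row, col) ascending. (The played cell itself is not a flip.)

Answer: (3,2)

Derivation:
Dir NW: first cell '.' (not opp) -> no flip
Dir N: first cell '.' (not opp) -> no flip
Dir NE: opp run (3,2) capped by W -> flip
Dir W: first cell '.' (not opp) -> no flip
Dir E: first cell '.' (not opp) -> no flip
Dir SW: first cell '.' (not opp) -> no flip
Dir S: first cell '.' (not opp) -> no flip
Dir SE: first cell '.' (not opp) -> no flip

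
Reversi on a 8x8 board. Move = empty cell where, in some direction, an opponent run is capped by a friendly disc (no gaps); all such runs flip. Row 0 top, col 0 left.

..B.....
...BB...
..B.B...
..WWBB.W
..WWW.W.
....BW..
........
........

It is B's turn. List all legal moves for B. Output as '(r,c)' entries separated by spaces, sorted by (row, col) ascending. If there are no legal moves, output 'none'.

(2,1): flips 2 -> legal
(2,3): no bracket -> illegal
(2,6): no bracket -> illegal
(2,7): no bracket -> illegal
(3,1): flips 2 -> legal
(3,6): no bracket -> illegal
(4,1): no bracket -> illegal
(4,5): no bracket -> illegal
(4,7): no bracket -> illegal
(5,1): flips 2 -> legal
(5,2): flips 3 -> legal
(5,3): flips 1 -> legal
(5,6): flips 1 -> legal
(5,7): flips 1 -> legal
(6,4): no bracket -> illegal
(6,5): no bracket -> illegal
(6,6): flips 3 -> legal

Answer: (2,1) (3,1) (5,1) (5,2) (5,3) (5,6) (5,7) (6,6)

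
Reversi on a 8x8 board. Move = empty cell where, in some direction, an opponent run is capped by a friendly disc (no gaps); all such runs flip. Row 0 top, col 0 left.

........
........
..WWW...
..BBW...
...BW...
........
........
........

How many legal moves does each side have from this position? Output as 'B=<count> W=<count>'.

Answer: B=9 W=5

Derivation:
-- B to move --
(1,1): flips 1 -> legal
(1,2): flips 1 -> legal
(1,3): flips 1 -> legal
(1,4): flips 1 -> legal
(1,5): flips 1 -> legal
(2,1): no bracket -> illegal
(2,5): flips 1 -> legal
(3,1): no bracket -> illegal
(3,5): flips 1 -> legal
(4,5): flips 1 -> legal
(5,3): no bracket -> illegal
(5,4): no bracket -> illegal
(5,5): flips 1 -> legal
B mobility = 9
-- W to move --
(2,1): no bracket -> illegal
(3,1): flips 2 -> legal
(4,1): flips 1 -> legal
(4,2): flips 3 -> legal
(5,2): flips 1 -> legal
(5,3): flips 2 -> legal
(5,4): no bracket -> illegal
W mobility = 5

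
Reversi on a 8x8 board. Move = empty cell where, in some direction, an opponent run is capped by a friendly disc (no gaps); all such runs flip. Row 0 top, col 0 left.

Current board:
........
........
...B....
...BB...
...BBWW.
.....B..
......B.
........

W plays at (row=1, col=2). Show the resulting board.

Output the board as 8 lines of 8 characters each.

Place W at (1,2); scan 8 dirs for brackets.
Dir NW: first cell '.' (not opp) -> no flip
Dir N: first cell '.' (not opp) -> no flip
Dir NE: first cell '.' (not opp) -> no flip
Dir W: first cell '.' (not opp) -> no flip
Dir E: first cell '.' (not opp) -> no flip
Dir SW: first cell '.' (not opp) -> no flip
Dir S: first cell '.' (not opp) -> no flip
Dir SE: opp run (2,3) (3,4) capped by W -> flip
All flips: (2,3) (3,4)

Answer: ........
..W.....
...W....
...BW...
...BBWW.
.....B..
......B.
........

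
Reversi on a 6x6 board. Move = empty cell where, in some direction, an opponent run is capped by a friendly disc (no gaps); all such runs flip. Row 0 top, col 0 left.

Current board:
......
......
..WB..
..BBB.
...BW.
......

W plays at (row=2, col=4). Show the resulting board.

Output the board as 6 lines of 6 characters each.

Answer: ......
......
..WWW.
..BBW.
...BW.
......

Derivation:
Place W at (2,4); scan 8 dirs for brackets.
Dir NW: first cell '.' (not opp) -> no flip
Dir N: first cell '.' (not opp) -> no flip
Dir NE: first cell '.' (not opp) -> no flip
Dir W: opp run (2,3) capped by W -> flip
Dir E: first cell '.' (not opp) -> no flip
Dir SW: opp run (3,3), next='.' -> no flip
Dir S: opp run (3,4) capped by W -> flip
Dir SE: first cell '.' (not opp) -> no flip
All flips: (2,3) (3,4)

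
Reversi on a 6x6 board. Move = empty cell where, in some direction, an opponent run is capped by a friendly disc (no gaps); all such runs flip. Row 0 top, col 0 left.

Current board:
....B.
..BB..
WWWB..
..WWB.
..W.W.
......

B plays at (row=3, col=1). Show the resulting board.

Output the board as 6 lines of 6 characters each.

Answer: ....B.
..BB..
WWBB..
.BBBB.
..W.W.
......

Derivation:
Place B at (3,1); scan 8 dirs for brackets.
Dir NW: opp run (2,0), next=edge -> no flip
Dir N: opp run (2,1), next='.' -> no flip
Dir NE: opp run (2,2) capped by B -> flip
Dir W: first cell '.' (not opp) -> no flip
Dir E: opp run (3,2) (3,3) capped by B -> flip
Dir SW: first cell '.' (not opp) -> no flip
Dir S: first cell '.' (not opp) -> no flip
Dir SE: opp run (4,2), next='.' -> no flip
All flips: (2,2) (3,2) (3,3)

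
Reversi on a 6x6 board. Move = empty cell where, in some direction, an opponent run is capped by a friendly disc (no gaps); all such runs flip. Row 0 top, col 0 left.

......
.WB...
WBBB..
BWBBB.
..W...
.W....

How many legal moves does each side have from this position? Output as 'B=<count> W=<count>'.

Answer: B=6 W=6

Derivation:
-- B to move --
(0,0): flips 1 -> legal
(0,1): flips 1 -> legal
(0,2): no bracket -> illegal
(1,0): flips 2 -> legal
(4,0): flips 1 -> legal
(4,1): flips 1 -> legal
(4,3): no bracket -> illegal
(5,0): no bracket -> illegal
(5,2): flips 1 -> legal
(5,3): no bracket -> illegal
B mobility = 6
-- W to move --
(0,1): no bracket -> illegal
(0,2): flips 3 -> legal
(0,3): no bracket -> illegal
(1,0): no bracket -> illegal
(1,3): flips 2 -> legal
(1,4): no bracket -> illegal
(2,4): flips 4 -> legal
(2,5): no bracket -> illegal
(3,5): flips 3 -> legal
(4,0): flips 1 -> legal
(4,1): no bracket -> illegal
(4,3): no bracket -> illegal
(4,4): flips 2 -> legal
(4,5): no bracket -> illegal
W mobility = 6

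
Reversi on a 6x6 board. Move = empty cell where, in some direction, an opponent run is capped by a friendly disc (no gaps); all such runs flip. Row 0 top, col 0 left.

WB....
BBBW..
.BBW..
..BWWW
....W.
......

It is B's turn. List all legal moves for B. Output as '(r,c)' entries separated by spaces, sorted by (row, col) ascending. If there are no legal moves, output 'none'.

(0,2): no bracket -> illegal
(0,3): no bracket -> illegal
(0,4): flips 1 -> legal
(1,4): flips 2 -> legal
(2,4): flips 1 -> legal
(2,5): no bracket -> illegal
(4,2): no bracket -> illegal
(4,3): no bracket -> illegal
(4,5): flips 2 -> legal
(5,3): no bracket -> illegal
(5,4): no bracket -> illegal
(5,5): flips 2 -> legal

Answer: (0,4) (1,4) (2,4) (4,5) (5,5)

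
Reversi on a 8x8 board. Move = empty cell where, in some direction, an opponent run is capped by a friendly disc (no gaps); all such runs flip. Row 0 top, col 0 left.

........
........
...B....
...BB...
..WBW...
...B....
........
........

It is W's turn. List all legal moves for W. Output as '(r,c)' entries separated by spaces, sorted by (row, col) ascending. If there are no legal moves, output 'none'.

(1,2): no bracket -> illegal
(1,3): no bracket -> illegal
(1,4): no bracket -> illegal
(2,2): flips 1 -> legal
(2,4): flips 2 -> legal
(2,5): no bracket -> illegal
(3,2): no bracket -> illegal
(3,5): no bracket -> illegal
(4,5): no bracket -> illegal
(5,2): no bracket -> illegal
(5,4): no bracket -> illegal
(6,2): flips 1 -> legal
(6,3): no bracket -> illegal
(6,4): flips 1 -> legal

Answer: (2,2) (2,4) (6,2) (6,4)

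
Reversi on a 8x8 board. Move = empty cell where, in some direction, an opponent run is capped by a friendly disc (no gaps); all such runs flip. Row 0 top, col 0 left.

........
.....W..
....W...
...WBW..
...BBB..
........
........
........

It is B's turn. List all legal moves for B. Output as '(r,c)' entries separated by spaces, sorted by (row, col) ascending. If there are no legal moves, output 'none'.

(0,4): no bracket -> illegal
(0,5): no bracket -> illegal
(0,6): no bracket -> illegal
(1,3): no bracket -> illegal
(1,4): flips 1 -> legal
(1,6): no bracket -> illegal
(2,2): flips 1 -> legal
(2,3): flips 1 -> legal
(2,5): flips 1 -> legal
(2,6): flips 1 -> legal
(3,2): flips 1 -> legal
(3,6): flips 1 -> legal
(4,2): no bracket -> illegal
(4,6): no bracket -> illegal

Answer: (1,4) (2,2) (2,3) (2,5) (2,6) (3,2) (3,6)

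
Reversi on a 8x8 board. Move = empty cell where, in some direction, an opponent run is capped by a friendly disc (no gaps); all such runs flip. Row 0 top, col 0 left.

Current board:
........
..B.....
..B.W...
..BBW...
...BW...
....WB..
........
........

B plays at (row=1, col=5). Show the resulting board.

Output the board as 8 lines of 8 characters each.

Answer: ........
..B..B..
..B.B...
..BBW...
...BW...
....WB..
........
........

Derivation:
Place B at (1,5); scan 8 dirs for brackets.
Dir NW: first cell '.' (not opp) -> no flip
Dir N: first cell '.' (not opp) -> no flip
Dir NE: first cell '.' (not opp) -> no flip
Dir W: first cell '.' (not opp) -> no flip
Dir E: first cell '.' (not opp) -> no flip
Dir SW: opp run (2,4) capped by B -> flip
Dir S: first cell '.' (not opp) -> no flip
Dir SE: first cell '.' (not opp) -> no flip
All flips: (2,4)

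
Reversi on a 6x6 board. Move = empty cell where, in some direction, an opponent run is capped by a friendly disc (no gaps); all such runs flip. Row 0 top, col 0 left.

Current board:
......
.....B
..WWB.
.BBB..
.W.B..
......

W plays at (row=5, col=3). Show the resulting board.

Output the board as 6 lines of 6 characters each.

Place W at (5,3); scan 8 dirs for brackets.
Dir NW: first cell '.' (not opp) -> no flip
Dir N: opp run (4,3) (3,3) capped by W -> flip
Dir NE: first cell '.' (not opp) -> no flip
Dir W: first cell '.' (not opp) -> no flip
Dir E: first cell '.' (not opp) -> no flip
Dir SW: edge -> no flip
Dir S: edge -> no flip
Dir SE: edge -> no flip
All flips: (3,3) (4,3)

Answer: ......
.....B
..WWB.
.BBW..
.W.W..
...W..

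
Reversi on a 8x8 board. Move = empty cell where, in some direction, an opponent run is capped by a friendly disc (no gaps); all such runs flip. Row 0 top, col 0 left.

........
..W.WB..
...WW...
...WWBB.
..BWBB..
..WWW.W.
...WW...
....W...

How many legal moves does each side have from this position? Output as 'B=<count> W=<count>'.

-- B to move --
(0,1): flips 3 -> legal
(0,2): no bracket -> illegal
(0,3): no bracket -> illegal
(0,4): flips 3 -> legal
(0,5): no bracket -> illegal
(1,1): no bracket -> illegal
(1,3): flips 2 -> legal
(2,1): no bracket -> illegal
(2,2): flips 1 -> legal
(2,5): no bracket -> illegal
(3,2): flips 2 -> legal
(4,1): no bracket -> illegal
(4,6): no bracket -> illegal
(4,7): no bracket -> illegal
(5,1): no bracket -> illegal
(5,5): no bracket -> illegal
(5,7): no bracket -> illegal
(6,1): no bracket -> illegal
(6,2): flips 2 -> legal
(6,5): no bracket -> illegal
(6,6): no bracket -> illegal
(6,7): flips 1 -> legal
(7,2): flips 2 -> legal
(7,3): no bracket -> illegal
(7,5): flips 2 -> legal
B mobility = 9
-- W to move --
(0,4): no bracket -> illegal
(0,5): no bracket -> illegal
(0,6): flips 1 -> legal
(1,6): flips 1 -> legal
(2,5): no bracket -> illegal
(2,6): flips 2 -> legal
(2,7): flips 2 -> legal
(3,1): flips 1 -> legal
(3,2): flips 1 -> legal
(3,7): flips 2 -> legal
(4,1): flips 1 -> legal
(4,6): flips 3 -> legal
(4,7): no bracket -> illegal
(5,1): flips 1 -> legal
(5,5): flips 1 -> legal
W mobility = 11

Answer: B=9 W=11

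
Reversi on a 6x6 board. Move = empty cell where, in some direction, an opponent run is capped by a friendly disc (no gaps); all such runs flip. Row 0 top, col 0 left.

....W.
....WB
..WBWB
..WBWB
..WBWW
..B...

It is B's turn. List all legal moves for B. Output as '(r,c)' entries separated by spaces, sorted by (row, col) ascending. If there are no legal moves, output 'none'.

Answer: (0,3) (0,5) (1,1) (1,2) (1,3) (2,1) (3,1) (4,1) (5,1) (5,3) (5,5)

Derivation:
(0,3): flips 1 -> legal
(0,5): flips 1 -> legal
(1,1): flips 1 -> legal
(1,2): flips 3 -> legal
(1,3): flips 2 -> legal
(2,1): flips 2 -> legal
(3,1): flips 1 -> legal
(4,1): flips 2 -> legal
(5,1): flips 1 -> legal
(5,3): flips 1 -> legal
(5,4): no bracket -> illegal
(5,5): flips 2 -> legal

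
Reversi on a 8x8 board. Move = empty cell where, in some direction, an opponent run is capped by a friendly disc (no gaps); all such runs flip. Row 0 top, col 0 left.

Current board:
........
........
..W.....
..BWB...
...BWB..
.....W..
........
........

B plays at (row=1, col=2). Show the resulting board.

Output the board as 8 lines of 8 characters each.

Answer: ........
..B.....
..B.....
..BWB...
...BWB..
.....W..
........
........

Derivation:
Place B at (1,2); scan 8 dirs for brackets.
Dir NW: first cell '.' (not opp) -> no flip
Dir N: first cell '.' (not opp) -> no flip
Dir NE: first cell '.' (not opp) -> no flip
Dir W: first cell '.' (not opp) -> no flip
Dir E: first cell '.' (not opp) -> no flip
Dir SW: first cell '.' (not opp) -> no flip
Dir S: opp run (2,2) capped by B -> flip
Dir SE: first cell '.' (not opp) -> no flip
All flips: (2,2)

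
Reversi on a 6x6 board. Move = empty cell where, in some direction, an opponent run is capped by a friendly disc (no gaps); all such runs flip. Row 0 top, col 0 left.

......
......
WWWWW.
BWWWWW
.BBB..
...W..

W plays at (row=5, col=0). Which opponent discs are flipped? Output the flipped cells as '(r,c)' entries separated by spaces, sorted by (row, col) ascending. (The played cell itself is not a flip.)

Dir NW: edge -> no flip
Dir N: first cell '.' (not opp) -> no flip
Dir NE: opp run (4,1) capped by W -> flip
Dir W: edge -> no flip
Dir E: first cell '.' (not opp) -> no flip
Dir SW: edge -> no flip
Dir S: edge -> no flip
Dir SE: edge -> no flip

Answer: (4,1)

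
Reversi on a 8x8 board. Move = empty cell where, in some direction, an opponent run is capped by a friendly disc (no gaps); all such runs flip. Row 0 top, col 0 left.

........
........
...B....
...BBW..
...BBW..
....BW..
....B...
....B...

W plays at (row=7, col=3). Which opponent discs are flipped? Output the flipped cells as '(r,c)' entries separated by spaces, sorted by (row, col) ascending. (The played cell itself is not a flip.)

Answer: (6,4)

Derivation:
Dir NW: first cell '.' (not opp) -> no flip
Dir N: first cell '.' (not opp) -> no flip
Dir NE: opp run (6,4) capped by W -> flip
Dir W: first cell '.' (not opp) -> no flip
Dir E: opp run (7,4), next='.' -> no flip
Dir SW: edge -> no flip
Dir S: edge -> no flip
Dir SE: edge -> no flip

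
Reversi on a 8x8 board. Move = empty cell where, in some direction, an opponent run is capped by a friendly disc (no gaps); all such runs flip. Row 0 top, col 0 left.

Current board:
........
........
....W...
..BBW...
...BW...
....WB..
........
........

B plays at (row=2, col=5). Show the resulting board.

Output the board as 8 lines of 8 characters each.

Place B at (2,5); scan 8 dirs for brackets.
Dir NW: first cell '.' (not opp) -> no flip
Dir N: first cell '.' (not opp) -> no flip
Dir NE: first cell '.' (not opp) -> no flip
Dir W: opp run (2,4), next='.' -> no flip
Dir E: first cell '.' (not opp) -> no flip
Dir SW: opp run (3,4) capped by B -> flip
Dir S: first cell '.' (not opp) -> no flip
Dir SE: first cell '.' (not opp) -> no flip
All flips: (3,4)

Answer: ........
........
....WB..
..BBB...
...BW...
....WB..
........
........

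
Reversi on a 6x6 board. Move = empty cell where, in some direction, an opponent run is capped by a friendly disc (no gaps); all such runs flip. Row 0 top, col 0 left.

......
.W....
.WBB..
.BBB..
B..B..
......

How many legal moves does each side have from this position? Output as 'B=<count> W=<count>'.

-- B to move --
(0,0): flips 1 -> legal
(0,1): flips 2 -> legal
(0,2): no bracket -> illegal
(1,0): flips 1 -> legal
(1,2): no bracket -> illegal
(2,0): flips 1 -> legal
(3,0): no bracket -> illegal
B mobility = 4
-- W to move --
(1,2): no bracket -> illegal
(1,3): no bracket -> illegal
(1,4): no bracket -> illegal
(2,0): no bracket -> illegal
(2,4): flips 2 -> legal
(3,0): no bracket -> illegal
(3,4): no bracket -> illegal
(4,1): flips 1 -> legal
(4,2): no bracket -> illegal
(4,4): flips 2 -> legal
(5,0): no bracket -> illegal
(5,1): no bracket -> illegal
(5,2): no bracket -> illegal
(5,3): no bracket -> illegal
(5,4): flips 2 -> legal
W mobility = 4

Answer: B=4 W=4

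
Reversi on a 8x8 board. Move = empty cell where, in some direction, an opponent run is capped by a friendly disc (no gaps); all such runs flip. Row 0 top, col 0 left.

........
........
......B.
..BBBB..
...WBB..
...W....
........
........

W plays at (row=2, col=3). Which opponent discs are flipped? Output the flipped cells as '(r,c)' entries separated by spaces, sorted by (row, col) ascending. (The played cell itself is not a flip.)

Dir NW: first cell '.' (not opp) -> no flip
Dir N: first cell '.' (not opp) -> no flip
Dir NE: first cell '.' (not opp) -> no flip
Dir W: first cell '.' (not opp) -> no flip
Dir E: first cell '.' (not opp) -> no flip
Dir SW: opp run (3,2), next='.' -> no flip
Dir S: opp run (3,3) capped by W -> flip
Dir SE: opp run (3,4) (4,5), next='.' -> no flip

Answer: (3,3)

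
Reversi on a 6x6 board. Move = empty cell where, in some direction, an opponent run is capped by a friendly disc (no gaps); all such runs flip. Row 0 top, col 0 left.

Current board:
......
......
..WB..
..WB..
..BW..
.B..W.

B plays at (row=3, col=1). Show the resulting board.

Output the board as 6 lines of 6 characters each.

Answer: ......
......
..WB..
.BBB..
..BW..
.B..W.

Derivation:
Place B at (3,1); scan 8 dirs for brackets.
Dir NW: first cell '.' (not opp) -> no flip
Dir N: first cell '.' (not opp) -> no flip
Dir NE: opp run (2,2), next='.' -> no flip
Dir W: first cell '.' (not opp) -> no flip
Dir E: opp run (3,2) capped by B -> flip
Dir SW: first cell '.' (not opp) -> no flip
Dir S: first cell '.' (not opp) -> no flip
Dir SE: first cell 'B' (not opp) -> no flip
All flips: (3,2)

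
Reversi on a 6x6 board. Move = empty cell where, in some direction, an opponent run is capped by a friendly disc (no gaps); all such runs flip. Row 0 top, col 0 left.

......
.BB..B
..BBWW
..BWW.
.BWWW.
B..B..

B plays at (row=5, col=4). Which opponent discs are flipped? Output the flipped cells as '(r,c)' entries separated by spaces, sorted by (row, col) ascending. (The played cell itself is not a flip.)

Answer: (4,3)

Derivation:
Dir NW: opp run (4,3) capped by B -> flip
Dir N: opp run (4,4) (3,4) (2,4), next='.' -> no flip
Dir NE: first cell '.' (not opp) -> no flip
Dir W: first cell 'B' (not opp) -> no flip
Dir E: first cell '.' (not opp) -> no flip
Dir SW: edge -> no flip
Dir S: edge -> no flip
Dir SE: edge -> no flip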